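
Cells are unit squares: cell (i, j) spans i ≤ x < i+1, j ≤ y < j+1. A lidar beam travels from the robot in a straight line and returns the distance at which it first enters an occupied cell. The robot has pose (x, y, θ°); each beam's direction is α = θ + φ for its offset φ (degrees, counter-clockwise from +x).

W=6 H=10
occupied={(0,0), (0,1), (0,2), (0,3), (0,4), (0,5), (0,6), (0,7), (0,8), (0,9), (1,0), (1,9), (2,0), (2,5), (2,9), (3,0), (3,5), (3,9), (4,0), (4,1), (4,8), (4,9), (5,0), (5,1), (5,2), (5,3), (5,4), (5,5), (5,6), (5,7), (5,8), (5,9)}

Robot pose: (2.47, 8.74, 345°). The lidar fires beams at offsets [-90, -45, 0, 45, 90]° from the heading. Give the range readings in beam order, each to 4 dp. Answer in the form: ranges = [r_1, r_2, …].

beam 1: φ=-90°, α=255°
  d=(-0.2588,-0.9659)  start (2,8)  tX=1.8159 tY=0.7661  stride 1/|dx|=3.8637 1/|dy|=1.0353
    cross y-line → (2,7), t=0.7661
    cross y-line → (2,6), t=1.8014
    cross x-line → (1,6), t=1.8159
    cross y-line → (1,5), t=2.8367
    cross y-line → (1,4), t=3.8719
    cross y-line → (1,3), t=4.9072
    cross x-line → (0,3), t=5.6796 (wall)
  → r_1 = 5.6796
beam 2: φ=-45°, α=300°
  d=(0.5000,-0.8660)  start (2,8)  tX=1.0600 tY=0.8545  stride 1/|dx|=2.0000 1/|dy|=1.1547
    cross y-line → (2,7), t=0.8545
    cross x-line → (3,7), t=1.0600
    cross y-line → (3,6), t=2.0092
    cross x-line → (4,6), t=3.0600
    cross y-line → (4,5), t=3.1639
    cross y-line → (4,4), t=4.3186
    cross x-line → (5,4), t=5.0600 (wall)
  → r_2 = 5.0600
beam 3: φ=0°, α=345°
  d=(0.9659,-0.2588)  start (2,8)  tX=0.5487 tY=2.8591  stride 1/|dx|=1.0353 1/|dy|=3.8637
    cross x-line → (3,8), t=0.5487
    cross x-line → (4,8), t=1.5840 (wall)
  → r_3 = 1.5840
beam 4: φ=45°, α=30°
  d=(0.8660,0.5000)  start (2,8)  tX=0.6120 tY=0.5200  stride 1/|dx|=1.1547 1/|dy|=2.0000
    cross y-line → (2,9), t=0.5200 (wall)
  → r_4 = 0.5200
beam 5: φ=90°, α=75°
  d=(0.2588,0.9659)  start (2,8)  tX=2.0478 tY=0.2692  stride 1/|dx|=3.8637 1/|dy|=1.0353
    cross y-line → (2,9), t=0.2692 (wall)
  → r_5 = 0.2692

ranges = [5.6796, 5.0600, 1.5840, 0.5200, 0.2692]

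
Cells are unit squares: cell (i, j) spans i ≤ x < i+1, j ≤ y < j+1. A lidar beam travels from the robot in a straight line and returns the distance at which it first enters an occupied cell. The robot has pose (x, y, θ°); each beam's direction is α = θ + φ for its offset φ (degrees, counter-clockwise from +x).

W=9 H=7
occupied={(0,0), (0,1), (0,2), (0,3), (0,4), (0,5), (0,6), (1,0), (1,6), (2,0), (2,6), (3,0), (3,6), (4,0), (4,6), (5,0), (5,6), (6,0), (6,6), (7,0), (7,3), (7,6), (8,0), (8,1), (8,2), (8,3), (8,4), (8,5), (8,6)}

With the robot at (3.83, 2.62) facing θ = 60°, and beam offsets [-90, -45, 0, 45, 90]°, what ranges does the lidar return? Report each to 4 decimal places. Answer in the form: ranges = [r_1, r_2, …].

ranges = [3.2400, 3.2818, 3.9029, 3.4992, 3.2678]

beam 1: φ=-90°, α=330°
  cosα=0.8660 sinα=-0.5000 | (3,2) | tMaxX 0.1963 tMaxY 1.2400 | tΔX 1.1547 tΔY 2.0000
    t=0.1963 [x] (4,2)
    t=1.2400 [y] (4,1)
    t=1.3510 [x] (5,1)
    t=2.5057 [x] (6,1)
    t=3.2400 [y] (6,0) — stop
  → r_1 = 3.2400
beam 2: φ=-45°, α=15°
  cosα=0.9659 sinα=0.2588 | (3,2) | tMaxX 0.1760 tMaxY 1.4682 | tΔX 1.0353 tΔY 3.8637
    t=0.1760 [x] (4,2)
    t=1.2113 [x] (5,2)
    t=1.4682 [y] (5,3)
    t=2.2465 [x] (6,3)
    t=3.2818 [x] (7,3) — stop
  → r_2 = 3.2818
beam 3: φ=0°, α=60°
  cosα=0.5000 sinα=0.8660 | (3,2) | tMaxX 0.3400 tMaxY 0.4388 | tΔX 2.0000 tΔY 1.1547
    t=0.3400 [x] (4,2)
    t=0.4388 [y] (4,3)
    t=1.5935 [y] (4,4)
    t=2.3400 [x] (5,4)
    t=2.7482 [y] (5,5)
    t=3.9029 [y] (5,6) — stop
  → r_3 = 3.9029
beam 4: φ=45°, α=105°
  cosα=-0.2588 sinα=0.9659 | (3,2) | tMaxX 3.2069 tMaxY 0.3934 | tΔX 3.8637 tΔY 1.0353
    t=0.3934 [y] (3,3)
    t=1.4287 [y] (3,4)
    t=2.4640 [y] (3,5)
    t=3.2069 [x] (2,5)
    t=3.4992 [y] (2,6) — stop
  → r_4 = 3.4992
beam 5: φ=90°, α=150°
  cosα=-0.8660 sinα=0.5000 | (3,2) | tMaxX 0.9584 tMaxY 0.7600 | tΔX 1.1547 tΔY 2.0000
    t=0.7600 [y] (3,3)
    t=0.9584 [x] (2,3)
    t=2.1131 [x] (1,3)
    t=2.7600 [y] (1,4)
    t=3.2678 [x] (0,4) — stop
  → r_5 = 3.2678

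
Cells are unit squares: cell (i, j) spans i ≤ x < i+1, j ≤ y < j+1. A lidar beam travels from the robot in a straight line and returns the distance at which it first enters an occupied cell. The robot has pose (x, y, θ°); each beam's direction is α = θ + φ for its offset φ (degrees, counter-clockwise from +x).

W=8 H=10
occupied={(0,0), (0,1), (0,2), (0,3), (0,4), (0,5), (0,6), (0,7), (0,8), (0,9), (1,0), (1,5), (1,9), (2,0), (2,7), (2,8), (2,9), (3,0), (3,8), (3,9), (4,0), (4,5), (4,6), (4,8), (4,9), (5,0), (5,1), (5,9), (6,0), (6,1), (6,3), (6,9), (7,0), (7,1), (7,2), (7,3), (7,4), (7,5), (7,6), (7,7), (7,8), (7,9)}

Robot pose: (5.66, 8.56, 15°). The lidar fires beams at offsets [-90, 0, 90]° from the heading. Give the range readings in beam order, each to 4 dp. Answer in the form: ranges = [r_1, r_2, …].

beam 1: φ=-90°, α=285°
  d=(0.2588,-0.9659)  start (5,8)  tX=1.3137 tY=0.5798  stride 1/|dx|=3.8637 1/|dy|=1.0353
    cross y-line → (5,7), t=0.5798
    cross x-line → (6,7), t=1.3137
    cross y-line → (6,6), t=1.6150
    cross y-line → (6,5), t=2.6503
    cross y-line → (6,4), t=3.6856
    cross y-line → (6,3), t=4.7209 (wall)
  → r_1 = 4.7209
beam 2: φ=0°, α=15°
  d=(0.9659,0.2588)  start (5,8)  tX=0.3520 tY=1.7000  stride 1/|dx|=1.0353 1/|dy|=3.8637
    cross x-line → (6,8), t=0.3520
    cross x-line → (7,8), t=1.3873 (wall)
  → r_2 = 1.3873
beam 3: φ=90°, α=105°
  d=(-0.2588,0.9659)  start (5,8)  tX=2.5500 tY=0.4555  stride 1/|dx|=3.8637 1/|dy|=1.0353
    cross y-line → (5,9), t=0.4555 (wall)
  → r_3 = 0.4555

ranges = [4.7209, 1.3873, 0.4555]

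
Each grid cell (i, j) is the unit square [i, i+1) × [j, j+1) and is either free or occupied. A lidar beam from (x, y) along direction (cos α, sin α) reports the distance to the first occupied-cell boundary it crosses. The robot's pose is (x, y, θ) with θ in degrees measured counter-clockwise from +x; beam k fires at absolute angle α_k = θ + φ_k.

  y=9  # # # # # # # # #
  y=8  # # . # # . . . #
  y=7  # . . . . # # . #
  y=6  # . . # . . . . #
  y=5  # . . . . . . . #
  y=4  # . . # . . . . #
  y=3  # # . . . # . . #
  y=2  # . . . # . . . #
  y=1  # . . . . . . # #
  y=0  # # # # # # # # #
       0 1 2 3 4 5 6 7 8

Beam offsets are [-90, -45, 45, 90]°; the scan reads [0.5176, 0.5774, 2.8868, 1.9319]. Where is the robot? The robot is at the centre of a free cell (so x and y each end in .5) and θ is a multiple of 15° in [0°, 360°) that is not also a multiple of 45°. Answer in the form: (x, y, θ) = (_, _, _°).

(x, y, θ) = (2.5, 3.5, 255°)

Enumerate (i+0.5, j+0.5, θ) over the 45 free cells and 16 admissible headings. For each, cast all 4 beams and compare to the given ranges.
  (3.5, 5.5, 255°): beam 1 = 2.5882 ≠ 0.5176 ✗
  (2.5, 1.5, 120°): beam 1 = 1.7321 ≠ 0.5176 ✗
  (6.5, 6.5, 345°): beam 1 = 2.5882 ≠ 0.5176 ✗
  (1.5, 4.5, 30°): beam 1 = 0.5774 ≠ 0.5176 ✗
  (4.5, 1.5, 105°): beam 1 = 3.6235 ≠ 0.5176 ✗
  …
  (2.5, 3.5, 255°): r_1=0.5176, r_2=0.5774, r_3=2.8868, r_4=1.9319 — all match ✓
No second candidate reproduces the full scan.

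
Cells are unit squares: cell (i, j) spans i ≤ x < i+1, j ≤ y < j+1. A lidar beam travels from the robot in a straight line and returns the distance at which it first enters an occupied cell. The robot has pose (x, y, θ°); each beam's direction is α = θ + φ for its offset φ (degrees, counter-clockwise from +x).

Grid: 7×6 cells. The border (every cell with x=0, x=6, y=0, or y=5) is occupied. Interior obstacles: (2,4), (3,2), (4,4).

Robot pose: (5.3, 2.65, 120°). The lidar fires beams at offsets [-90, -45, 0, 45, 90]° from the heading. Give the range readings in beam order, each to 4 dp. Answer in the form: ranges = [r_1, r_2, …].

ranges = [0.8083, 2.4329, 1.5588, 1.3459, 3.3000]

beam 1: φ=-90°, α=30°
  cosα=0.8660 sinα=0.5000 | (5,2) | tMaxX 0.8083 tMaxY 0.7000 | tΔX 1.1547 tΔY 2.0000
    t=0.7000 [y] (5,3)
    t=0.8083 [x] (6,3) — stop
  → r_1 = 0.8083
beam 2: φ=-45°, α=75°
  cosα=0.2588 sinα=0.9659 | (5,2) | tMaxX 2.7046 tMaxY 0.3623 | tΔX 3.8637 tΔY 1.0353
    t=0.3623 [y] (5,3)
    t=1.3976 [y] (5,4)
    t=2.4329 [y] (5,5) — stop
  → r_2 = 2.4329
beam 3: φ=0°, α=120°
  cosα=-0.5000 sinα=0.8660 | (5,2) | tMaxX 0.6000 tMaxY 0.4041 | tΔX 2.0000 tΔY 1.1547
    t=0.4041 [y] (5,3)
    t=0.6000 [x] (4,3)
    t=1.5588 [y] (4,4) — stop
  → r_3 = 1.5588
beam 4: φ=45°, α=165°
  cosα=-0.9659 sinα=0.2588 | (5,2) | tMaxX 0.3106 tMaxY 1.3523 | tΔX 1.0353 tΔY 3.8637
    t=0.3106 [x] (4,2)
    t=1.3459 [x] (3,2) — stop
  → r_4 = 1.3459
beam 5: φ=90°, α=210°
  cosα=-0.8660 sinα=-0.5000 | (5,2) | tMaxX 0.3464 tMaxY 1.3000 | tΔX 1.1547 tΔY 2.0000
    t=0.3464 [x] (4,2)
    t=1.3000 [y] (4,1)
    t=1.5011 [x] (3,1)
    t=2.6558 [x] (2,1)
    t=3.3000 [y] (2,0) — stop
  → r_5 = 3.3000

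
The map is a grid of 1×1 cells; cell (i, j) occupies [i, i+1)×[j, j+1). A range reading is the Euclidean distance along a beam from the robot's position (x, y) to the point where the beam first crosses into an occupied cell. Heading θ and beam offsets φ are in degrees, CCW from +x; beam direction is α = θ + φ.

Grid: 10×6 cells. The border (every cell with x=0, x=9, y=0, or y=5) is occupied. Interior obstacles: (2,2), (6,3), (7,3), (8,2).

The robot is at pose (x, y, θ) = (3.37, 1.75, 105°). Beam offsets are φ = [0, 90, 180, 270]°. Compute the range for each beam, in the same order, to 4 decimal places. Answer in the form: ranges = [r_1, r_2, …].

ranges = [3.3646, 2.4536, 0.7765, 4.7933]

beam 1: φ=0°, α=105°
  dir = (cos 105°, sin 105°) = (-0.2588, 0.9659); from cell (3,1)
  next x-line at t=1.4296, next y-line at t=0.2588; Δt_x=3.8637, Δt_y=1.0353
    y: enter (3,2) at t=0.2588
    y: enter (3,3) at t=1.2941
    x: enter (2,3) at t=1.4296
    y: enter (2,4) at t=2.3294
    y: enter (2,5) at t=3.3646 ← occupied
  → r_1 = 3.3646
beam 2: φ=90°, α=195°
  dir = (cos 195°, sin 195°) = (-0.9659, -0.2588); from cell (3,1)
  next x-line at t=0.3831, next y-line at t=2.8978; Δt_x=1.0353, Δt_y=3.8637
    x: enter (2,1) at t=0.3831
    x: enter (1,1) at t=1.4183
    x: enter (0,1) at t=2.4536 ← occupied
  → r_2 = 2.4536
beam 3: φ=180°, α=285°
  dir = (cos 285°, sin 285°) = (0.2588, -0.9659); from cell (3,1)
  next x-line at t=2.4341, next y-line at t=0.7765; Δt_x=3.8637, Δt_y=1.0353
    y: enter (3,0) at t=0.7765 ← occupied
  → r_3 = 0.7765
beam 4: φ=270°, α=15°
  dir = (cos 15°, sin 15°) = (0.9659, 0.2588); from cell (3,1)
  next x-line at t=0.6522, next y-line at t=0.9659; Δt_x=1.0353, Δt_y=3.8637
    x: enter (4,1) at t=0.6522
    y: enter (4,2) at t=0.9659
    x: enter (5,2) at t=1.6875
    x: enter (6,2) at t=2.7228
    x: enter (7,2) at t=3.7581
    x: enter (8,2) at t=4.7933 ← occupied
  → r_4 = 4.7933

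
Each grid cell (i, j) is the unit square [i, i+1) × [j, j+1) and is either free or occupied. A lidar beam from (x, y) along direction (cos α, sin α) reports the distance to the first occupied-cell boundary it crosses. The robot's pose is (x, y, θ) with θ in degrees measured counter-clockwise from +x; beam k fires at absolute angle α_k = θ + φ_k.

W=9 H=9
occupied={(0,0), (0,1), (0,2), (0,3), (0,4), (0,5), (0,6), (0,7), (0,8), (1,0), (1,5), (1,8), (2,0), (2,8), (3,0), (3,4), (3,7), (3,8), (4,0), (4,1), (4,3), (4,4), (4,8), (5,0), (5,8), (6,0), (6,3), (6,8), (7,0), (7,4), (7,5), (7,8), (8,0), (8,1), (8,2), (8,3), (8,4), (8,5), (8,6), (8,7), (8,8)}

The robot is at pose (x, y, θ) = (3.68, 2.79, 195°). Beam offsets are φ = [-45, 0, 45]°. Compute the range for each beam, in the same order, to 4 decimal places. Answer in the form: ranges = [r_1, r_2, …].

ranges = [3.0946, 2.7745, 2.0669]

beam 1: φ=-45°, α=150°
  direction (-0.8660, 0.5000); cell (3,2); t to first gridline: x 0.7852, y 0.4200 (then +1.1547 / +2.0000)
    (3,3) via y @ 0.4200
    (2,3) via x @ 0.7852
    (1,3) via x @ 1.9399
    (1,4) via y @ 2.4200
    (0,4) via x @ 3.0946  # hit
  → r_1 = 3.0946
beam 2: φ=0°, α=195°
  direction (-0.9659, -0.2588); cell (3,2); t to first gridline: x 0.7040, y 3.0523 (then +1.0353 / +3.8637)
    (2,2) via x @ 0.7040
    (1,2) via x @ 1.7393
    (0,2) via x @ 2.7745  # hit
  → r_2 = 2.7745
beam 3: φ=45°, α=240°
  direction (-0.5000, -0.8660); cell (3,2); t to first gridline: x 1.3600, y 0.9122 (then +2.0000 / +1.1547)
    (3,1) via y @ 0.9122
    (2,1) via x @ 1.3600
    (2,0) via y @ 2.0669  # hit
  → r_3 = 2.0669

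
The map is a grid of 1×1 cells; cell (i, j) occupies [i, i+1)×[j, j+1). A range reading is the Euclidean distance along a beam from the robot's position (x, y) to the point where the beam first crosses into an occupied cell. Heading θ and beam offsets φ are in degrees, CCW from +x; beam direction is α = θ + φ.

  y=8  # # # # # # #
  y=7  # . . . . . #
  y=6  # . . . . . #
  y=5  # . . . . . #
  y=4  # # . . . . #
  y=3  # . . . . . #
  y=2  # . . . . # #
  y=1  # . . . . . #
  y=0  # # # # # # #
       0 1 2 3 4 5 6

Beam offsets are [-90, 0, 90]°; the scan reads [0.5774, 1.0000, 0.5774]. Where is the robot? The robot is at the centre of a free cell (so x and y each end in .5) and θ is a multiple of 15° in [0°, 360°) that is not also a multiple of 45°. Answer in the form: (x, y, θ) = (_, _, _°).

(x, y, θ) = (5.5, 1.5, 210°)

Candidates: 33 free-cell centres × 16 headings = 528 poses. Raycast each; keep the one whose scan matches to 4 dp.
  (1.5, 3.5, 345°): beam 1 = 1.9319 ≠ 0.5774 ✗
  (1.5, 1.5, 345°): beam 1 = 0.5176 ≠ 0.5774 ✗
  (1.5, 6.5, 60°): beam 1 = 5.1962 ≠ 0.5774 ✗
  (5.5, 3.5, 300°): beam 1 = 5.0000 ≠ 0.5774 ✗
  (5.5, 6.5, 240°): beam 1 = 3.0000 ≠ 0.5774 ✗
  …
  (5.5, 1.5, 210°): r_1=0.5774, r_2=1.0000, r_3=0.5774 — all match ✓
Only this pose fits every beam.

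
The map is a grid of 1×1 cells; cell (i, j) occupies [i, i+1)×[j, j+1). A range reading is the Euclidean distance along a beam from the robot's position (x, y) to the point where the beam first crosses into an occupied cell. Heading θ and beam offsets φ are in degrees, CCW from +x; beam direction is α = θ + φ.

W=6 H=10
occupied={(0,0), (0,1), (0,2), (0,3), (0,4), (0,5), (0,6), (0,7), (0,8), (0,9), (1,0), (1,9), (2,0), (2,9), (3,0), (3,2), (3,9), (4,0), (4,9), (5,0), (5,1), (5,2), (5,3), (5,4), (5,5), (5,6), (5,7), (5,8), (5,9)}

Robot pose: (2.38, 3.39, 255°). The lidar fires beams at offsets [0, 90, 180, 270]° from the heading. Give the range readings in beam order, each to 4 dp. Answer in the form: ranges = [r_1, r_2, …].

ranges = [2.4743, 1.5068, 5.8079, 1.4287]

beam 1: φ=0°, α=255°
  d=(-0.2588,-0.9659)  start (2,3)  tX=1.4682 tY=0.4038  stride 1/|dx|=3.8637 1/|dy|=1.0353
    cross y-line → (2,2), t=0.4038
    cross y-line → (2,1), t=1.4390
    cross x-line → (1,1), t=1.4682
    cross y-line → (1,0), t=2.4743 (wall)
  → r_1 = 2.4743
beam 2: φ=90°, α=345°
  d=(0.9659,-0.2588)  start (2,3)  tX=0.6419 tY=1.5068  stride 1/|dx|=1.0353 1/|dy|=3.8637
    cross x-line → (3,3), t=0.6419
    cross y-line → (3,2), t=1.5068 (wall)
  → r_2 = 1.5068
beam 3: φ=180°, α=75°
  d=(0.2588,0.9659)  start (2,3)  tX=2.3955 tY=0.6315  stride 1/|dx|=3.8637 1/|dy|=1.0353
    cross y-line → (2,4), t=0.6315
    cross y-line → (2,5), t=1.6668
    cross x-line → (3,5), t=2.3955
    cross y-line → (3,6), t=2.7021
    cross y-line → (3,7), t=3.7373
    cross y-line → (3,8), t=4.7726
    cross y-line → (3,9), t=5.8079 (wall)
  → r_3 = 5.8079
beam 4: φ=270°, α=165°
  d=(-0.9659,0.2588)  start (2,3)  tX=0.3934 tY=2.3569  stride 1/|dx|=1.0353 1/|dy|=3.8637
    cross x-line → (1,3), t=0.3934
    cross x-line → (0,3), t=1.4287 (wall)
  → r_4 = 1.4287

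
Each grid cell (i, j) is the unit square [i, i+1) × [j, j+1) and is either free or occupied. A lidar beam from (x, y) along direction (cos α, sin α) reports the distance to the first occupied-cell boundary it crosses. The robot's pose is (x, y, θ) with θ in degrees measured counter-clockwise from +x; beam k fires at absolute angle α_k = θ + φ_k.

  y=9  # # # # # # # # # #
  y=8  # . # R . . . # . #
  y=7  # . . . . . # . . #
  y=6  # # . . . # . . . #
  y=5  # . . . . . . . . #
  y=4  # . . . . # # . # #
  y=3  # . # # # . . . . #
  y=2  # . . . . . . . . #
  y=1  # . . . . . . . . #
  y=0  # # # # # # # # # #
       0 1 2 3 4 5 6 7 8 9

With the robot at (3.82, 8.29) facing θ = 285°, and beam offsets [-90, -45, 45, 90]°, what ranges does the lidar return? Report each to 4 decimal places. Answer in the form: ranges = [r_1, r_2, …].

beam 1: φ=-90°, α=195°
  d=(-0.9659,-0.2588)  start (3,8)  tX=0.8489 tY=1.1205  stride 1/|dx|=1.0353 1/|dy|=3.8637
    cross x-line → (2,8), t=0.8489 (wall)
  → r_1 = 0.8489
beam 2: φ=-45°, α=240°
  d=(-0.5000,-0.8660)  start (3,8)  tX=1.6400 tY=0.3349  stride 1/|dx|=2.0000 1/|dy|=1.1547
    cross y-line → (3,7), t=0.3349
    cross y-line → (3,6), t=1.4896
    cross x-line → (2,6), t=1.6400
    cross y-line → (2,5), t=2.6443
    cross x-line → (1,5), t=3.6400
    cross y-line → (1,4), t=3.7990
    cross y-line → (1,3), t=4.9537
    cross x-line → (0,3), t=5.6400 (wall)
  → r_2 = 5.6400
beam 3: φ=45°, α=330°
  d=(0.8660,-0.5000)  start (3,8)  tX=0.2078 tY=0.5800  stride 1/|dx|=1.1547 1/|dy|=2.0000
    cross x-line → (4,8), t=0.2078
    cross y-line → (4,7), t=0.5800
    cross x-line → (5,7), t=1.3625
    cross x-line → (6,7), t=2.5172 (wall)
  → r_3 = 2.5172
beam 4: φ=90°, α=15°
  d=(0.9659,0.2588)  start (3,8)  tX=0.1863 tY=2.7432  stride 1/|dx|=1.0353 1/|dy|=3.8637
    cross x-line → (4,8), t=0.1863
    cross x-line → (5,8), t=1.2216
    cross x-line → (6,8), t=2.2569
    cross y-line → (6,9), t=2.7432 (wall)
  → r_4 = 2.7432

ranges = [0.8489, 5.6400, 2.5172, 2.7432]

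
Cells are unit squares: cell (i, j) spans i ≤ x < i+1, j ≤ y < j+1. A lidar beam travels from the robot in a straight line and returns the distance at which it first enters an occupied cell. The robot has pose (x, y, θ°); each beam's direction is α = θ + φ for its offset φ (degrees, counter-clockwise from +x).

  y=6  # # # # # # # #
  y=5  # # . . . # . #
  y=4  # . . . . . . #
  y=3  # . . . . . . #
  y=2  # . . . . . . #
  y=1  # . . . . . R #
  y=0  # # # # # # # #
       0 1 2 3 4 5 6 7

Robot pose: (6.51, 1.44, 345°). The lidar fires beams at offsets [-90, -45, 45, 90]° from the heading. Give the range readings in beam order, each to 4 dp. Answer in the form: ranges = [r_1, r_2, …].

ranges = [0.4555, 0.5081, 0.5658, 1.8932]

beam 1: φ=-90°, α=255°
  direction (-0.2588, -0.9659); cell (6,1); t to first gridline: x 1.9705, y 0.4555 (then +3.8637 / +1.0353)
    (6,0) via y @ 0.4555  # hit
  → r_1 = 0.4555
beam 2: φ=-45°, α=300°
  direction (0.5000, -0.8660); cell (6,1); t to first gridline: x 0.9800, y 0.5081 (then +2.0000 / +1.1547)
    (6,0) via y @ 0.5081  # hit
  → r_2 = 0.5081
beam 3: φ=45°, α=30°
  direction (0.8660, 0.5000); cell (6,1); t to first gridline: x 0.5658, y 1.1200 (then +1.1547 / +2.0000)
    (7,1) via x @ 0.5658  # hit
  → r_3 = 0.5658
beam 4: φ=90°, α=75°
  direction (0.2588, 0.9659); cell (6,1); t to first gridline: x 1.8932, y 0.5798 (then +3.8637 / +1.0353)
    (6,2) via y @ 0.5798
    (6,3) via y @ 1.6150
    (7,3) via x @ 1.8932  # hit
  → r_4 = 1.8932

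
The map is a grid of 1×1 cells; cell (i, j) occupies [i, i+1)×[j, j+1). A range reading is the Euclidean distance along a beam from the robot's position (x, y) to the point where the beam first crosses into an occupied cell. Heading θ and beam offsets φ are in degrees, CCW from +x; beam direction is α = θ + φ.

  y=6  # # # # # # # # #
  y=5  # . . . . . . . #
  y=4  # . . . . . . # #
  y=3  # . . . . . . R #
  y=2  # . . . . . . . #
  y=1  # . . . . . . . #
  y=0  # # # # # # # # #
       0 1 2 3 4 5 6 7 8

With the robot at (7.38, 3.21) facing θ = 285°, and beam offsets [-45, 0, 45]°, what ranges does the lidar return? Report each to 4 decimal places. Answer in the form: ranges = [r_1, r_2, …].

ranges = [2.5519, 2.2880, 0.7159]

beam 1: φ=-45°, α=240°
  cosα=-0.5000 sinα=-0.8660 | (7,3) | tMaxX 0.7600 tMaxY 0.2425 | tΔX 2.0000 tΔY 1.1547
    t=0.2425 [y] (7,2)
    t=0.7600 [x] (6,2)
    t=1.3972 [y] (6,1)
    t=2.5519 [y] (6,0) — stop
  → r_1 = 2.5519
beam 2: φ=0°, α=285°
  cosα=0.2588 sinα=-0.9659 | (7,3) | tMaxX 2.3955 tMaxY 0.2174 | tΔX 3.8637 tΔY 1.0353
    t=0.2174 [y] (7,2)
    t=1.2527 [y] (7,1)
    t=2.2880 [y] (7,0) — stop
  → r_2 = 2.2880
beam 3: φ=45°, α=330°
  cosα=0.8660 sinα=-0.5000 | (7,3) | tMaxX 0.7159 tMaxY 0.4200 | tΔX 1.1547 tΔY 2.0000
    t=0.4200 [y] (7,2)
    t=0.7159 [x] (8,2) — stop
  → r_3 = 0.7159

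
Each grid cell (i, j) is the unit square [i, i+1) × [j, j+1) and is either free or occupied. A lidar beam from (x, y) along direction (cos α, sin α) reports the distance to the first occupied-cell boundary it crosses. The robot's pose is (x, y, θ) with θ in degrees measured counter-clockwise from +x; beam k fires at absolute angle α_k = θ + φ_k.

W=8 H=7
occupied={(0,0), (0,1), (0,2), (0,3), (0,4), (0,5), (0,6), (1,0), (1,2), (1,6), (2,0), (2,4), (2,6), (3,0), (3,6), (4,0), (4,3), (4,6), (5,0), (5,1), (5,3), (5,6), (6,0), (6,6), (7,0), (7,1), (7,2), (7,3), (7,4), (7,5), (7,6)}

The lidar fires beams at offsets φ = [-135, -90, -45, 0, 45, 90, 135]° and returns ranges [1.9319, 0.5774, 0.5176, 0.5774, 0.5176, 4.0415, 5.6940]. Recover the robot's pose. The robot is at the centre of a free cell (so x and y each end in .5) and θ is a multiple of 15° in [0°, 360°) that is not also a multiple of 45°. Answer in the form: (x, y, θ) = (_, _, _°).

(x, y, θ) = (1.5, 3.5, 240°)

The pose lattice has 25·16 = 400 candidates. Test each by forward raycasting.
  (4.5, 1.5, 120°): beam 1 = 0.5176 ≠ 1.9319 ✗
  (5.5, 2.5, 150°): beam 1 = 1.5529 ≠ 1.9319 ✗
  (2.5, 3.5, 105°): beam 1 = 3.0000 ≠ 1.9319 ✗
  (4.5, 2.5, 75°): beam 1 = 1.0000 ≠ 1.9319 ✗
  (6.5, 5.5, 345°): beam 1 = 5.1962 ≠ 1.9319 ✗
  …
  (1.5, 3.5, 240°): r_1=1.9319, r_2=0.5774, r_3=0.5176, r_4=0.5774, r_5=0.5176, r_6=4.0415, r_7=5.6940 — all match ✓
Unique over the lattice → pose = (1.5, 3.5, 240°).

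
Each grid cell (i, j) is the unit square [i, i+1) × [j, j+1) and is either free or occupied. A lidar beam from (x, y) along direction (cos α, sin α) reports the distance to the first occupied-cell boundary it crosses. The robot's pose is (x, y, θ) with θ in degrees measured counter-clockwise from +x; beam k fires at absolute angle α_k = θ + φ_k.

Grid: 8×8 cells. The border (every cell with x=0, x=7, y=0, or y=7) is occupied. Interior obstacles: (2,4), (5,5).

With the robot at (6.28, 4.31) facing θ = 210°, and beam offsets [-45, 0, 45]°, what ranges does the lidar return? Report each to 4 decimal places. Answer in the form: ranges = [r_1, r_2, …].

ranges = [5.4663, 6.0968, 3.4268]

beam 1: φ=-45°, α=165°
  dir = (cos 165°, sin 165°) = (-0.9659, 0.2588); from cell (6,4)
  next x-line at t=0.2899, next y-line at t=2.6660; Δt_x=1.0353, Δt_y=3.8637
    x: enter (5,4) at t=0.2899
    x: enter (4,4) at t=1.3252
    x: enter (3,4) at t=2.3604
    y: enter (3,5) at t=2.6660
    x: enter (2,5) at t=3.3957
    x: enter (1,5) at t=4.4310
    x: enter (0,5) at t=5.4663 ← occupied
  → r_1 = 5.4663
beam 2: φ=0°, α=210°
  dir = (cos 210°, sin 210°) = (-0.8660, -0.5000); from cell (6,4)
  next x-line at t=0.3233, next y-line at t=0.6200; Δt_x=1.1547, Δt_y=2.0000
    x: enter (5,4) at t=0.3233
    y: enter (5,3) at t=0.6200
    x: enter (4,3) at t=1.4780
    y: enter (4,2) at t=2.6200
    x: enter (3,2) at t=2.6327
    x: enter (2,2) at t=3.7874
    y: enter (2,1) at t=4.6200
    x: enter (1,1) at t=4.9421
    x: enter (0,1) at t=6.0968 ← occupied
  → r_2 = 6.0968
beam 3: φ=45°, α=255°
  dir = (cos 255°, sin 255°) = (-0.2588, -0.9659); from cell (6,4)
  next x-line at t=1.0818, next y-line at t=0.3209; Δt_x=3.8637, Δt_y=1.0353
    y: enter (6,3) at t=0.3209
    x: enter (5,3) at t=1.0818
    y: enter (5,2) at t=1.3562
    y: enter (5,1) at t=2.3915
    y: enter (5,0) at t=3.4268 ← occupied
  → r_3 = 3.4268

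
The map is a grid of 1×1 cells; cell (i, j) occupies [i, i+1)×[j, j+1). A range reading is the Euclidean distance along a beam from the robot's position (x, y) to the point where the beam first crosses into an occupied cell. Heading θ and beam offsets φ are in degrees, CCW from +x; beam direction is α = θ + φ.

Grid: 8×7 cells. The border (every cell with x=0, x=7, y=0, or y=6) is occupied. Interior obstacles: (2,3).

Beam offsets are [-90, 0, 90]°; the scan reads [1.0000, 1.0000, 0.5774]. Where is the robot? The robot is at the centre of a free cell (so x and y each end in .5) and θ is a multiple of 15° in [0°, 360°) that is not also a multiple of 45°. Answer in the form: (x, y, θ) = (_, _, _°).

(x, y, θ) = (1.5, 2.5, 120°)

The pose lattice has 29·16 = 464 candidates. Test each by forward raycasting.
  (6.5, 3.5, 105°): beam 1 = 0.5176 ≠ 1.0000 ✗
  (3.5, 4.5, 300°): beam 2 = 4.0415 ≠ 1.0000 ✗
  (4.5, 5.5, 165°): beam 1 = 0.5176 ≠ 1.0000 ✗
  (5.5, 3.5, 15°): beam 1 = 2.5882 ≠ 1.0000 ✗
  (3.5, 3.5, 285°): beam 1 = 0.5176 ≠ 1.0000 ✗
  …
  (1.5, 2.5, 120°): r_1=1.0000, r_2=1.0000, r_3=0.5774 — all match ✓
Unique over the lattice → pose = (1.5, 2.5, 120°).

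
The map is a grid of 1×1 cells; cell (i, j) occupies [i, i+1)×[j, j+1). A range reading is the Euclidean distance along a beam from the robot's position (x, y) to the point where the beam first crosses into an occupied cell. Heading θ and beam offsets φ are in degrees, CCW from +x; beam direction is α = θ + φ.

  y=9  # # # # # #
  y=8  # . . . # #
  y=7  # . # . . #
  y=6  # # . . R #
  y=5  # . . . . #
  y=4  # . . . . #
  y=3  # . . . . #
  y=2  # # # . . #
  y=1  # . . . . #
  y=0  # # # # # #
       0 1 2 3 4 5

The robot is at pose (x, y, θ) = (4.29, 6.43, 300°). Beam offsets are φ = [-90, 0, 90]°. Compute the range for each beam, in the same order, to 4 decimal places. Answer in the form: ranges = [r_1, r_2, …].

ranges = [3.7990, 1.4200, 0.8198]

beam 1: φ=-90°, α=210°
  d=(-0.8660,-0.5000)  start (4,6)  tX=0.3349 tY=0.8600  stride 1/|dx|=1.1547 1/|dy|=2.0000
    cross x-line → (3,6), t=0.3349
    cross y-line → (3,5), t=0.8600
    cross x-line → (2,5), t=1.4896
    cross x-line → (1,5), t=2.6443
    cross y-line → (1,4), t=2.8600
    cross x-line → (0,4), t=3.7990 (wall)
  → r_1 = 3.7990
beam 2: φ=0°, α=300°
  d=(0.5000,-0.8660)  start (4,6)  tX=1.4200 tY=0.4965  stride 1/|dx|=2.0000 1/|dy|=1.1547
    cross y-line → (4,5), t=0.4965
    cross x-line → (5,5), t=1.4200 (wall)
  → r_2 = 1.4200
beam 3: φ=90°, α=30°
  d=(0.8660,0.5000)  start (4,6)  tX=0.8198 tY=1.1400  stride 1/|dx|=1.1547 1/|dy|=2.0000
    cross x-line → (5,6), t=0.8198 (wall)
  → r_3 = 0.8198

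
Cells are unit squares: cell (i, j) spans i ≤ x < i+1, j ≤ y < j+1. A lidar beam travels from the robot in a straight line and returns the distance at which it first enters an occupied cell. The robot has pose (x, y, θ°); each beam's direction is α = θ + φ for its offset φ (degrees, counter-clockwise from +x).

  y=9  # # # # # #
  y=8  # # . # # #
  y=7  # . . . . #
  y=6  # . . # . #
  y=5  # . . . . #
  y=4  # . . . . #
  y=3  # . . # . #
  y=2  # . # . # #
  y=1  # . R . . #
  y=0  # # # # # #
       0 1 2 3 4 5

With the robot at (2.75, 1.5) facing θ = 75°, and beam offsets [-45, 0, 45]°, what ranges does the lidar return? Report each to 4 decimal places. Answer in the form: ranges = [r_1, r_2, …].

beam 1: φ=-45°, α=30°
  cosα=0.8660 sinα=0.5000 | (2,1) | tMaxX 0.2887 tMaxY 1.0000 | tΔX 1.1547 tΔY 2.0000
    t=0.2887 [x] (3,1)
    t=1.0000 [y] (3,2)
    t=1.4434 [x] (4,2) — stop
  → r_1 = 1.4434
beam 2: φ=0°, α=75°
  cosα=0.2588 sinα=0.9659 | (2,1) | tMaxX 0.9659 tMaxY 0.5176 | tΔX 3.8637 tΔY 1.0353
    t=0.5176 [y] (2,2) — stop
  → r_2 = 0.5176
beam 3: φ=45°, α=120°
  cosα=-0.5000 sinα=0.8660 | (2,1) | tMaxX 1.5000 tMaxY 0.5774 | tΔX 2.0000 tΔY 1.1547
    t=0.5774 [y] (2,2) — stop
  → r_3 = 0.5774

ranges = [1.4434, 0.5176, 0.5774]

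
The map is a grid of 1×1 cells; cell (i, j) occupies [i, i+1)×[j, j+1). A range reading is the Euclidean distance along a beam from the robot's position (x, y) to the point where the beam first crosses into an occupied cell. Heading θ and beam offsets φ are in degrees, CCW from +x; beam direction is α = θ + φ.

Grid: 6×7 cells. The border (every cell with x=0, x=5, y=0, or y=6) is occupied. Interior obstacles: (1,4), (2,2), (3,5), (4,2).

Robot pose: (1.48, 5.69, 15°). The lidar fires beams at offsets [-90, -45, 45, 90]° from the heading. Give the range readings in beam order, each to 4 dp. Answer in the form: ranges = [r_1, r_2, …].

ranges = [0.7143, 4.0645, 0.3580, 0.3209]

beam 1: φ=-90°, α=285°
  dir = (cos 285°, sin 285°) = (0.2588, -0.9659); from cell (1,5)
  next x-line at t=2.0091, next y-line at t=0.7143; Δt_x=3.8637, Δt_y=1.0353
    y: enter (1,4) at t=0.7143 ← occupied
  → r_1 = 0.7143
beam 2: φ=-45°, α=330°
  dir = (cos 330°, sin 330°) = (0.8660, -0.5000); from cell (1,5)
  next x-line at t=0.6004, next y-line at t=1.3800; Δt_x=1.1547, Δt_y=2.0000
    x: enter (2,5) at t=0.6004
    y: enter (2,4) at t=1.3800
    x: enter (3,4) at t=1.7551
    x: enter (4,4) at t=2.9098
    y: enter (4,3) at t=3.3800
    x: enter (5,3) at t=4.0645 ← occupied
  → r_2 = 4.0645
beam 3: φ=45°, α=60°
  dir = (cos 60°, sin 60°) = (0.5000, 0.8660); from cell (1,5)
  next x-line at t=1.0400, next y-line at t=0.3580; Δt_x=2.0000, Δt_y=1.1547
    y: enter (1,6) at t=0.3580 ← occupied
  → r_3 = 0.3580
beam 4: φ=90°, α=105°
  dir = (cos 105°, sin 105°) = (-0.2588, 0.9659); from cell (1,5)
  next x-line at t=1.8546, next y-line at t=0.3209; Δt_x=3.8637, Δt_y=1.0353
    y: enter (1,6) at t=0.3209 ← occupied
  → r_4 = 0.3209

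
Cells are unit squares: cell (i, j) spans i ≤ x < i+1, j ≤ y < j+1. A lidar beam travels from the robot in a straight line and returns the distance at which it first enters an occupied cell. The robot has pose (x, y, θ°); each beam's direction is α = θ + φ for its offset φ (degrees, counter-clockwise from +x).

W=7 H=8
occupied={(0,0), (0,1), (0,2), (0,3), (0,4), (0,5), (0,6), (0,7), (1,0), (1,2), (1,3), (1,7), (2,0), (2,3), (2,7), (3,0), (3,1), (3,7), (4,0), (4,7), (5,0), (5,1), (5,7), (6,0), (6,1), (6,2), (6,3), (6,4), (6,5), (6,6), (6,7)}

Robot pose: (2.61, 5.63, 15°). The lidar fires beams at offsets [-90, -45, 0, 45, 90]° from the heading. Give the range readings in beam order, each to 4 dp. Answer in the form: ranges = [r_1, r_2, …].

beam 1: φ=-90°, α=285°
  d=(0.2588,-0.9659)  start (2,5)  tX=1.5068 tY=0.6522  stride 1/|dx|=3.8637 1/|dy|=1.0353
    cross y-line → (2,4), t=0.6522
    cross x-line → (3,4), t=1.5068
    cross y-line → (3,3), t=1.6875
    cross y-line → (3,2), t=2.7228
    cross y-line → (3,1), t=3.7581 (wall)
  → r_1 = 3.7581
beam 2: φ=-45°, α=330°
  d=(0.8660,-0.5000)  start (2,5)  tX=0.4503 tY=1.2600  stride 1/|dx|=1.1547 1/|dy|=2.0000
    cross x-line → (3,5), t=0.4503
    cross y-line → (3,4), t=1.2600
    cross x-line → (4,4), t=1.6050
    cross x-line → (5,4), t=2.7597
    cross y-line → (5,3), t=3.2600
    cross x-line → (6,3), t=3.9144 (wall)
  → r_2 = 3.9144
beam 3: φ=0°, α=15°
  d=(0.9659,0.2588)  start (2,5)  tX=0.4038 tY=1.4296  stride 1/|dx|=1.0353 1/|dy|=3.8637
    cross x-line → (3,5), t=0.4038
    cross y-line → (3,6), t=1.4296
    cross x-line → (4,6), t=1.4390
    cross x-line → (5,6), t=2.4743
    cross x-line → (6,6), t=3.5096 (wall)
  → r_3 = 3.5096
beam 4: φ=45°, α=60°
  d=(0.5000,0.8660)  start (2,5)  tX=0.7800 tY=0.4272  stride 1/|dx|=2.0000 1/|dy|=1.1547
    cross y-line → (2,6), t=0.4272
    cross x-line → (3,6), t=0.7800
    cross y-line → (3,7), t=1.5819 (wall)
  → r_4 = 1.5819
beam 5: φ=90°, α=105°
  d=(-0.2588,0.9659)  start (2,5)  tX=2.3569 tY=0.3831  stride 1/|dx|=3.8637 1/|dy|=1.0353
    cross y-line → (2,6), t=0.3831
    cross y-line → (2,7), t=1.4183 (wall)
  → r_5 = 1.4183

ranges = [3.7581, 3.9144, 3.5096, 1.5819, 1.4183]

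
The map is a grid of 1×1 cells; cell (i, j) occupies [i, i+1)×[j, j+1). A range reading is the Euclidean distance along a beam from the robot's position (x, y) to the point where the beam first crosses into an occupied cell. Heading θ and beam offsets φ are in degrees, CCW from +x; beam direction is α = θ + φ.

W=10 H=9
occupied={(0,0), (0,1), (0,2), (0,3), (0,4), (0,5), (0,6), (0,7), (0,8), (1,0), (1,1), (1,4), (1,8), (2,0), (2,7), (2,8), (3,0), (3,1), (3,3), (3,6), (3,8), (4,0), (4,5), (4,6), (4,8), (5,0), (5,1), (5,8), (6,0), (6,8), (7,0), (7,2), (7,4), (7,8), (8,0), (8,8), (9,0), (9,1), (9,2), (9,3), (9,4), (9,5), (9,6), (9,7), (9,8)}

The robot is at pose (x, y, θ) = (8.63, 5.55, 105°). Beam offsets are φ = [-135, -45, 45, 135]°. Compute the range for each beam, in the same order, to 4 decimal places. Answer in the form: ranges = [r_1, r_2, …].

ranges = [0.4272, 0.7400, 4.9000, 1.2600]

beam 1: φ=-135°, α=330°
  cosα=0.8660 sinα=-0.5000 | (8,5) | tMaxX 0.4272 tMaxY 1.1000 | tΔX 1.1547 tΔY 2.0000
    t=0.4272 [x] (9,5) — stop
  → r_1 = 0.4272
beam 2: φ=-45°, α=60°
  cosα=0.5000 sinα=0.8660 | (8,5) | tMaxX 0.7400 tMaxY 0.5196 | tΔX 2.0000 tΔY 1.1547
    t=0.5196 [y] (8,6)
    t=0.7400 [x] (9,6) — stop
  → r_2 = 0.7400
beam 3: φ=45°, α=150°
  cosα=-0.8660 sinα=0.5000 | (8,5) | tMaxX 0.7275 tMaxY 0.9000 | tΔX 1.1547 tΔY 2.0000
    t=0.7275 [x] (7,5)
    t=0.9000 [y] (7,6)
    t=1.8822 [x] (6,6)
    t=2.9000 [y] (6,7)
    t=3.0369 [x] (5,7)
    t=4.1916 [x] (4,7)
    t=4.9000 [y] (4,8) — stop
  → r_3 = 4.9000
beam 4: φ=135°, α=240°
  cosα=-0.5000 sinα=-0.8660 | (8,5) | tMaxX 1.2600 tMaxY 0.6351 | tΔX 2.0000 tΔY 1.1547
    t=0.6351 [y] (8,4)
    t=1.2600 [x] (7,4) — stop
  → r_4 = 1.2600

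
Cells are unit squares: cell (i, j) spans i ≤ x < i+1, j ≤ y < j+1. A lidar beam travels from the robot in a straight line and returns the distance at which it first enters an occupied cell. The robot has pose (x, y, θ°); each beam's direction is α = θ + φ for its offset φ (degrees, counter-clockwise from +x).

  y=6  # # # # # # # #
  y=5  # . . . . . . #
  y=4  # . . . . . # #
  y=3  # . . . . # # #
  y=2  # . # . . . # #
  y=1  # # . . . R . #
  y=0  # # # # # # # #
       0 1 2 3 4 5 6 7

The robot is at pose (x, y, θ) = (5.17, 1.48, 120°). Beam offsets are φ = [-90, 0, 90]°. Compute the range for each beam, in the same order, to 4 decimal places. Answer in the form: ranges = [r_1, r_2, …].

beam 1: φ=-90°, α=30°
  direction (0.8660, 0.5000); cell (5,1); t to first gridline: x 0.9584, y 1.0400 (then +1.1547 / +2.0000)
    (6,1) via x @ 0.9584
    (6,2) via y @ 1.0400  # hit
  → r_1 = 1.0400
beam 2: φ=0°, α=120°
  direction (-0.5000, 0.8660); cell (5,1); t to first gridline: x 0.3400, y 0.6004 (then +2.0000 / +1.1547)
    (4,1) via x @ 0.3400
    (4,2) via y @ 0.6004
    (4,3) via y @ 1.7551
    (3,3) via x @ 2.3400
    (3,4) via y @ 2.9098
    (3,5) via y @ 4.0645
    (2,5) via x @ 4.3400
    (2,6) via y @ 5.2192  # hit
  → r_2 = 5.2192
beam 3: φ=90°, α=210°
  direction (-0.8660, -0.5000); cell (5,1); t to first gridline: x 0.1963, y 0.9600 (then +1.1547 / +2.0000)
    (4,1) via x @ 0.1963
    (4,0) via y @ 0.9600  # hit
  → r_3 = 0.9600

ranges = [1.0400, 5.2192, 0.9600]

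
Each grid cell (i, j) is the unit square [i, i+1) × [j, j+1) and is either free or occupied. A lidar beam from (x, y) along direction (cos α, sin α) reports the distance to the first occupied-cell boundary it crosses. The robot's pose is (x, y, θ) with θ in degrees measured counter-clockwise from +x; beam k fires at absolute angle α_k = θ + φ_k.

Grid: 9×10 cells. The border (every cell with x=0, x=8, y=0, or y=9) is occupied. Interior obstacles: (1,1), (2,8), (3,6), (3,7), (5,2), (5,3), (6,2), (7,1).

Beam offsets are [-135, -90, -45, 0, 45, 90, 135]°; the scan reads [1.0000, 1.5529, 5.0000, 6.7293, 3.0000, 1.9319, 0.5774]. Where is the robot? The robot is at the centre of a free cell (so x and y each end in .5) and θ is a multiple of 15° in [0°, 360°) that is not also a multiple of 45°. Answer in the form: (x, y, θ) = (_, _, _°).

Enumerate (i+0.5, j+0.5, θ) over the 48 free cells and 16 admissible headings. For each, cast all 7 beams and compare to the given ranges.
  (6.5, 5.5, 195°): beam 1 = 3.0000 ≠ 1.0000 ✗
  (7.5, 6.5, 60°): beam 1 = 1.9319 ≠ 1.0000 ✗
  (5.5, 7.5, 330°): beam 1 = 1.5529 ≠ 1.0000 ✗
  (6.5, 1.5, 285°): beam 2 = 1.9319 ≠ 1.5529 ✗
  (1.5, 8.5, 255°): beam 1 = 0.5774 ≠ 1.0000 ✗
  …
  (1.5, 3.5, 15°): r_1=1.0000, r_2=1.5529, r_3=5.0000, r_4=6.7293, r_5=3.0000, r_6=1.9319, r_7=0.5774 — all match ✓
Unique over the lattice → pose = (1.5, 3.5, 15°).

(x, y, θ) = (1.5, 3.5, 15°)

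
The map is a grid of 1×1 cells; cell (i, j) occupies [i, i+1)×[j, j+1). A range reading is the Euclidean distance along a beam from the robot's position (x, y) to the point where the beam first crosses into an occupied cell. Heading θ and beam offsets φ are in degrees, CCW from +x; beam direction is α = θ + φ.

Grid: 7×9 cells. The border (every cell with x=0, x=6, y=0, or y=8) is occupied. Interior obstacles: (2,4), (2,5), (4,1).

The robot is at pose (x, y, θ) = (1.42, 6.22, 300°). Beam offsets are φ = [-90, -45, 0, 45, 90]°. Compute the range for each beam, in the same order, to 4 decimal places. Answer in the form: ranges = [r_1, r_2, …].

ranges = [0.4850, 1.6228, 1.1600, 0.8500, 3.5600]

beam 1: φ=-90°, α=210°
  dir = (cos 210°, sin 210°) = (-0.8660, -0.5000); from cell (1,6)
  next x-line at t=0.4850, next y-line at t=0.4400; Δt_x=1.1547, Δt_y=2.0000
    y: enter (1,5) at t=0.4400
    x: enter (0,5) at t=0.4850 ← occupied
  → r_1 = 0.4850
beam 2: φ=-45°, α=255°
  dir = (cos 255°, sin 255°) = (-0.2588, -0.9659); from cell (1,6)
  next x-line at t=1.6228, next y-line at t=0.2278; Δt_x=3.8637, Δt_y=1.0353
    y: enter (1,5) at t=0.2278
    y: enter (1,4) at t=1.2630
    x: enter (0,4) at t=1.6228 ← occupied
  → r_2 = 1.6228
beam 3: φ=0°, α=300°
  dir = (cos 300°, sin 300°) = (0.5000, -0.8660); from cell (1,6)
  next x-line at t=1.1600, next y-line at t=0.2540; Δt_x=2.0000, Δt_y=1.1547
    y: enter (1,5) at t=0.2540
    x: enter (2,5) at t=1.1600 ← occupied
  → r_3 = 1.1600
beam 4: φ=45°, α=345°
  dir = (cos 345°, sin 345°) = (0.9659, -0.2588); from cell (1,6)
  next x-line at t=0.6005, next y-line at t=0.8500; Δt_x=1.0353, Δt_y=3.8637
    x: enter (2,6) at t=0.6005
    y: enter (2,5) at t=0.8500 ← occupied
  → r_4 = 0.8500
beam 5: φ=90°, α=30°
  dir = (cos 30°, sin 30°) = (0.8660, 0.5000); from cell (1,6)
  next x-line at t=0.6697, next y-line at t=1.5600; Δt_x=1.1547, Δt_y=2.0000
    x: enter (2,6) at t=0.6697
    y: enter (2,7) at t=1.5600
    x: enter (3,7) at t=1.8244
    x: enter (4,7) at t=2.9791
    y: enter (4,8) at t=3.5600 ← occupied
  → r_5 = 3.5600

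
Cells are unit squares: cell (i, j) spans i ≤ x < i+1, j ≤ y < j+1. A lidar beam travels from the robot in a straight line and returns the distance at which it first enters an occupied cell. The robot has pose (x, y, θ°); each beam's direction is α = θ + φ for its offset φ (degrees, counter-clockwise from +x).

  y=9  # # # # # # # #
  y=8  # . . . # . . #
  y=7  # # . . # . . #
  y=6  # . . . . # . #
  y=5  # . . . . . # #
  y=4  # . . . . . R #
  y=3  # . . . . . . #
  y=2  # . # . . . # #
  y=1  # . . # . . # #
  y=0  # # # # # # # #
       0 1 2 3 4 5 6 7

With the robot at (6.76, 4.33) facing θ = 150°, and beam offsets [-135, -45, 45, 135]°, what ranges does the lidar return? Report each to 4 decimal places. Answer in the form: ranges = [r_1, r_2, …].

ranges = [0.2485, 0.6936, 5.9632, 0.9273]

beam 1: φ=-135°, α=15°
  d=(0.9659,0.2588)  start (6,4)  tX=0.2485 tY=2.5887  stride 1/|dx|=1.0353 1/|dy|=3.8637
    cross x-line → (7,4), t=0.2485 (wall)
  → r_1 = 0.2485
beam 2: φ=-45°, α=105°
  d=(-0.2588,0.9659)  start (6,4)  tX=2.9364 tY=0.6936  stride 1/|dx|=3.8637 1/|dy|=1.0353
    cross y-line → (6,5), t=0.6936 (wall)
  → r_2 = 0.6936
beam 3: φ=45°, α=195°
  d=(-0.9659,-0.2588)  start (6,4)  tX=0.7868 tY=1.2750  stride 1/|dx|=1.0353 1/|dy|=3.8637
    cross x-line → (5,4), t=0.7868
    cross y-line → (5,3), t=1.2750
    cross x-line → (4,3), t=1.8221
    cross x-line → (3,3), t=2.8574
    cross x-line → (2,3), t=3.8926
    cross x-line → (1,3), t=4.9279
    cross y-line → (1,2), t=5.1387
    cross x-line → (0,2), t=5.9632 (wall)
  → r_3 = 5.9632
beam 4: φ=135°, α=285°
  d=(0.2588,-0.9659)  start (6,4)  tX=0.9273 tY=0.3416  stride 1/|dx|=3.8637 1/|dy|=1.0353
    cross y-line → (6,3), t=0.3416
    cross x-line → (7,3), t=0.9273 (wall)
  → r_4 = 0.9273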